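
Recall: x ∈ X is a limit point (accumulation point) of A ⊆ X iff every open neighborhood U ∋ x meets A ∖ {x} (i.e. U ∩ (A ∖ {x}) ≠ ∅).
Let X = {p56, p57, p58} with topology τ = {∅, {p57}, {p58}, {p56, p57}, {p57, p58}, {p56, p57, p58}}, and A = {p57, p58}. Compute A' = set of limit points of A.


A' = {p56}

For each x ∈ X, list the open sets U ∈ τ with x ∈ U, then check whether U ∩ (A ∖ {x}) ≠ ∅ for every such U.
  x = p56: opens ∋ x are {p56, p57}, {p56, p57, p58}; each meets A ∖ {p56}, so x IS a limit point.
  x = p57: open {p57} ∋ x has {p57} ∩ (A ∖ {p57}) = ∅, so x is NOT a limit point.
  x = p58: open {p58} ∋ x has {p58} ∩ (A ∖ {p58}) = ∅, so x is NOT a limit point.
Collecting: A' = {p56}.


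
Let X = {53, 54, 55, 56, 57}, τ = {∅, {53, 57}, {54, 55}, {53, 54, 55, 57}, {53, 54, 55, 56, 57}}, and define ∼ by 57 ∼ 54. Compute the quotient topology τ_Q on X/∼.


X/∼ = {[53], [54=57], [55], [56]}; |τ_Q| = 3.

Equivalence classes: [53], [54=57], [55], [56].
Quotient map π: X → X/∼ sends 53 ↦ [53], 54 ↦ [54=57], 55 ↦ [55], 56 ↦ [56], 57 ↦ [54=57].
For each subset V ⊆ X/∼, compute π^{-1}(V) ⊆ X and check whether π^{-1}(V) ∈ τ. V is open in τ_Q iff π^{-1}(V) ∈ τ.
  V = {}: π^{-1}(V) = ∅ ∈ τ ✓.
  V = {[53]}: π^{-1}(V) = {53} ∉ τ ✗.
  V = {[54=57]}: π^{-1}(V) = {54, 57} ∉ τ ✗.
  V = {[53], [54=57]}: π^{-1}(V) = {53, 54, 57} ∉ τ ✗.
  V = {[55]}: π^{-1}(V) = {55} ∉ τ ✗.
  V = {[53], [55]}: π^{-1}(V) = {53, 55} ∉ τ ✗.
  V = {[54=57], [55]}: π^{-1}(V) = {54, 55, 57} ∉ τ ✗.
  V = {[53], [54=57], [55]}: π^{-1}(V) = {53, 54, 55, 57} ∈ τ ✓.
  V = {[56]}: π^{-1}(V) = {56} ∉ τ ✗.
  V = {[53], [56]}: π^{-1}(V) = {53, 56} ∉ τ ✗.
  V = {[54=57], [56]}: π^{-1}(V) = {54, 56, 57} ∉ τ ✗.
  V = {[53], [54=57], [56]}: π^{-1}(V) = {53, 54, 56, 57} ∉ τ ✗.
  V = {[55], [56]}: π^{-1}(V) = {55, 56} ∉ τ ✗.
  V = {[53], [55], [56]}: π^{-1}(V) = {53, 55, 56} ∉ τ ✗.
  V = {[54=57], [55], [56]}: π^{-1}(V) = {54, 55, 56, 57} ∉ τ ✗.
  V = {[53], [54=57], [55], [56]}: π^{-1}(V) = {53, 54, 55, 56, 57} ∈ τ ✓.
Open sets in the quotient: τ_Q = {{}, {[53], [54=57], [55]}, {[53], [54=57], [55], [56]}} (3 elements).


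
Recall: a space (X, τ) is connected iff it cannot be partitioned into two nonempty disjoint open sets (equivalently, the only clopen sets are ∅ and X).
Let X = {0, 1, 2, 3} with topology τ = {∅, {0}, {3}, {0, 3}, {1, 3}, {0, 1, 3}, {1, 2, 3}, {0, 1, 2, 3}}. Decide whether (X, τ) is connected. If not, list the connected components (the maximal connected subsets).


(X, τ) is disconnected; components = [{0}, {1, 2, 3}].

Find clopen sets (U ∈ τ with X ∖ U ∈ τ):
  U = ∅, X ∖ U = {0, 1, 2, 3} — both open, so U is clopen.
  U = {0}, X ∖ U = {1, 2, 3} — both open, so U is clopen.
  U = {1, 2, 3}, X ∖ U = {0} — both open, so U is clopen.
  U = {0, 1, 2, 3}, X ∖ U = ∅ — both open, so U is clopen.
Nontrivial clopen(s) exist: e.g. {1, 2, 3}. So (X, τ) is disconnected.
Compute connected components by grouping points that agree on all clopens:
  component: {0}
  component: {1, 2, 3}


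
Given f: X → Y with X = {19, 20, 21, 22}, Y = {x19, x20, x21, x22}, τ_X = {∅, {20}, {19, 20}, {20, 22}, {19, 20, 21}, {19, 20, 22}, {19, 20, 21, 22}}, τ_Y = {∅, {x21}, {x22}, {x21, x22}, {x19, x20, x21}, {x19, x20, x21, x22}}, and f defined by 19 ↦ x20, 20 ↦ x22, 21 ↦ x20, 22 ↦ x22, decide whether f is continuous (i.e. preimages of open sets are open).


f is NOT continuous.

Compute f^{-1}(U) for each U ∈ τ_Y:
  U = ∅: f^{-1}(U) = ∅ ∈ τ_X ✓.
  U = {x21}: f^{-1}(U) = ∅ ∈ τ_X ✓.
  U = {x22}: f^{-1}(U) = {20, 22} ∈ τ_X ✓.
  U = {x21, x22}: f^{-1}(U) = {20, 22} ∈ τ_X ✓.
  U = {x19, x20, x21}: f^{-1}(U) = {19, 21} ∉ τ_X ✗.
  U = {x19, x20, x21, x22}: f^{-1}(U) = {19, 20, 21, 22} ∈ τ_X ✓.
Found U = {x19, x20, x21} with f^{-1}(U) = {19, 21} not in τ_X. Therefore f is NOT continuous.


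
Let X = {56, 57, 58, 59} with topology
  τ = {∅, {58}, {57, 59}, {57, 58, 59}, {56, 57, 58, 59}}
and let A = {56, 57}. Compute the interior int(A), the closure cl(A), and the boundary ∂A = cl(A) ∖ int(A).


int(A) = ∅, cl(A) = {56, 57, 59}, ∂A = {56, 57, 59}.

Closed sets in (X, τ) are complements of opens:
  closed(X, τ) = {∅, {56}, {56, 58}, {56, 57, 59}, {56, 57, 58, 59}}.
int(A) = ⋃ {U ∈ τ : U ⊆ A}. Opens contained in A: ∅.
Taking the union of these: int(A) = ∅.
cl(A) = ⋂ {C closed : A ⊆ C}. Closed sets containing A: {56, 57, 59}, {56, 57, 58, 59}.
Intersecting these: cl(A) = {56, 57, 59}.
∂A = cl(A) ∖ int(A) = {56, 57, 59} ∖ ∅ = {56, 57, 59}.


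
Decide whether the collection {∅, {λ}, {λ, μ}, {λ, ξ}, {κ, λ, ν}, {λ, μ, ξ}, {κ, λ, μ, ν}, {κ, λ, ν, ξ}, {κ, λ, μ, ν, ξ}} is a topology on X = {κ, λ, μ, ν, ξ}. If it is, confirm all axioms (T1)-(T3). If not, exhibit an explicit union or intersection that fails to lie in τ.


τ IS a topology on X.

Axiom (T1): ∅ ∈ τ? Yes; X ∈ τ? Yes.
Axiom (T2/T3): check pairwise unions and intersections of members of τ.
All pairwise intersections and unions checked — each lies in τ. Therefore τ satisfies (T1), (T2), (T3): it IS a topology on X.


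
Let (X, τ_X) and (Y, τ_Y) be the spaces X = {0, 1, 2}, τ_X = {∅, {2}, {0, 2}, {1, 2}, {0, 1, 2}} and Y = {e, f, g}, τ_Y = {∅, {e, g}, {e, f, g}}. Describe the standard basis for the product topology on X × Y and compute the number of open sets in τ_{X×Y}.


Basis B = {∅ × ∅, {2} × {e, g}, {2} × {e, f, g}, {0, 2} × {e, g}, {1, 2} × {e, g}, {0, 2} × {e, f, g}, {0, 1, 2} × {e, g}, {1, 2} × {e, f, g}, {0, 1, 2} × {e, f, g}}; |τ_{X×Y}| = 14.

Enumerate products U × V with U ∈ τ_X, V ∈ τ_Y (deduplicated):
  ∅ × ∅ = {} (∅)
  {2} × {e, g} = {(2,e), (2,g)}
  {2} × {e, f, g} = {(2,e), (2,f), (2,g)}
  {0, 2} × {e, g} = {(0,e), (0,g), (2,e), (2,g)}
  {1, 2} × {e, g} = {(1,e), (1,g), (2,e), (2,g)}
  {0, 2} × {e, f, g} = {(0,e), (0,f), (0,g), (2,e), (2,f), (2,g)}
  {0, 1, 2} × {e, g} = {(0,e), (0,g), (1,e), (1,g), (2,e), (2,g)}
  {1, 2} × {e, f, g} = {(1,e), (1,f), (1,g), (2,e), (2,f), (2,g)}
  {0, 1, 2} × {e, f, g} = {(0,e), (0,f), (0,g), (1,e), (1,f), (1,g), (2,e), (2,f), (2,g)}
These 9 distinct sets form the basis B.
Close under arbitrary unions to get τ_{X×Y}; counting gives |τ_{X×Y}| = 14.


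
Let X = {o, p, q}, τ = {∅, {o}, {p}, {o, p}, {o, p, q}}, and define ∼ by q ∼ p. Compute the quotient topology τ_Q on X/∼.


X/∼ = {[o], [p=q]}; |τ_Q| = 3.

Equivalence classes: [o], [p=q].
Quotient map π: X → X/∼ sends o ↦ [o], p ↦ [p=q], q ↦ [p=q].
For each subset V ⊆ X/∼, compute π^{-1}(V) ⊆ X and check whether π^{-1}(V) ∈ τ. V is open in τ_Q iff π^{-1}(V) ∈ τ.
  V = {}: π^{-1}(V) = ∅ ∈ τ ✓.
  V = {[o]}: π^{-1}(V) = {o} ∈ τ ✓.
  V = {[p=q]}: π^{-1}(V) = {p, q} ∉ τ ✗.
  V = {[o], [p=q]}: π^{-1}(V) = {o, p, q} ∈ τ ✓.
Open sets in the quotient: τ_Q = {{}, {[o]}, {[o], [p=q]}} (3 elements).


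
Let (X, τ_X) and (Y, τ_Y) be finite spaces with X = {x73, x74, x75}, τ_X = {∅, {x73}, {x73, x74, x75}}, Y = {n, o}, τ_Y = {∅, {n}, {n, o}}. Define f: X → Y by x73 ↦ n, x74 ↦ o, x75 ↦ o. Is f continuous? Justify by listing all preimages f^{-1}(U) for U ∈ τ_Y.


f IS continuous.

Compute f^{-1}(U) for each U ∈ τ_Y:
  U = ∅: f^{-1}(U) = ∅ ∈ τ_X ✓.
  U = {n}: f^{-1}(U) = {x73} ∈ τ_X ✓.
  U = {n, o}: f^{-1}(U) = {x73, x74, x75} ∈ τ_X ✓.
Every preimage lies in τ_X, so f IS continuous.


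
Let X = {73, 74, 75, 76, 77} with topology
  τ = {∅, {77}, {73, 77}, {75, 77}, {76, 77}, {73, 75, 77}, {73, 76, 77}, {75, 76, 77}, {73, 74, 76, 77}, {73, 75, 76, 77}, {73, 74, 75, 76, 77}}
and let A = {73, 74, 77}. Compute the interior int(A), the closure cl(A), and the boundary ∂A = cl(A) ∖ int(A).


int(A) = {73, 77}, cl(A) = {73, 74, 75, 76, 77}, ∂A = {74, 75, 76}.

Closed sets in (X, τ) are complements of opens:
  closed(X, τ) = {∅, {74}, {75}, {73, 74}, {74, 75}, {74, 76}, {73, 74, 75}, {73, 74, 76}, {74, 75, 76}, {73, 74, 75, 76}, {73, 74, 75, 76, 77}}.
int(A) = ⋃ {U ∈ τ : U ⊆ A}. Opens contained in A: ∅, {77}, {73, 77}.
Taking the union of these: int(A) = {73, 77}.
cl(A) = ⋂ {C closed : A ⊆ C}. Closed sets containing A: {73, 74, 75, 76, 77}.
Intersecting these: cl(A) = {73, 74, 75, 76, 77}.
∂A = cl(A) ∖ int(A) = {73, 74, 75, 76, 77} ∖ {73, 77} = {74, 75, 76}.


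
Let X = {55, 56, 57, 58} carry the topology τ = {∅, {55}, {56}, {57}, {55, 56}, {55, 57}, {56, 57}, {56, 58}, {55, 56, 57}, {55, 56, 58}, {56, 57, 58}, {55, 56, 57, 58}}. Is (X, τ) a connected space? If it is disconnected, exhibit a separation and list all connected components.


(X, τ) is disconnected; components = [{55}, {57}, {56, 58}].

Find clopen sets (U ∈ τ with X ∖ U ∈ τ):
  U = ∅, X ∖ U = {55, 56, 57, 58} — both open, so U is clopen.
  U = {55}, X ∖ U = {56, 57, 58} — both open, so U is clopen.
  U = {57}, X ∖ U = {55, 56, 58} — both open, so U is clopen.
  U = {55, 57}, X ∖ U = {56, 58} — both open, so U is clopen.
  U = {56, 58}, X ∖ U = {55, 57} — both open, so U is clopen.
  U = {55, 56, 58}, X ∖ U = {57} — both open, so U is clopen.
  U = {56, 57, 58}, X ∖ U = {55} — both open, so U is clopen.
  U = {55, 56, 57, 58}, X ∖ U = ∅ — both open, so U is clopen.
Nontrivial clopen(s) exist: e.g. {57}. So (X, τ) is disconnected.
Compute connected components by grouping points that agree on all clopens:
  component: {55}
  component: {57}
  component: {56, 58}


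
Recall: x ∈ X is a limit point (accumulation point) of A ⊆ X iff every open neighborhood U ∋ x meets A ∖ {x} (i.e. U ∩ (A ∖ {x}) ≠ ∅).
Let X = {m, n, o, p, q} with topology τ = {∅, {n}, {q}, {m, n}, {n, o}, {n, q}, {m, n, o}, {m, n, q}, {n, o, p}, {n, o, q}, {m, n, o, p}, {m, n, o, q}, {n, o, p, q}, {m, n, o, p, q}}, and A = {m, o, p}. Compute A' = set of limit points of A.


A' = {p}

For each x ∈ X, list the open sets U ∈ τ with x ∈ U, then check whether U ∩ (A ∖ {x}) ≠ ∅ for every such U.
  x = m: open {m, n} ∋ x has {m, n} ∩ (A ∖ {m}) = ∅, so x is NOT a limit point.
  x = n: open {n} ∋ x has {n} ∩ (A ∖ {n}) = ∅, so x is NOT a limit point.
  x = o: open {n, o} ∋ x has {n, o} ∩ (A ∖ {o}) = ∅, so x is NOT a limit point.
  x = p: opens ∋ x are {n, o, p}, {m, n, o, p}, {n, o, p, q}, {m, n, o, p, q}; each meets A ∖ {p}, so x IS a limit point.
  x = q: open {q} ∋ x has {q} ∩ (A ∖ {q}) = ∅, so x is NOT a limit point.
Collecting: A' = {p}.


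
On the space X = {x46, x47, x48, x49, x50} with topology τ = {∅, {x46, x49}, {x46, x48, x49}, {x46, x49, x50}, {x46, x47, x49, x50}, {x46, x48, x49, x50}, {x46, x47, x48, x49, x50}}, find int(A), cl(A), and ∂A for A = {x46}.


int(A) = ∅, cl(A) = {x46, x47, x48, x49, x50}, ∂A = {x46, x47, x48, x49, x50}.

Closed sets in (X, τ) are complements of opens:
  closed(X, τ) = {∅, {x47}, {x48}, {x47, x48}, {x47, x50}, {x47, x48, x50}, {x46, x47, x48, x49, x50}}.
int(A) = ⋃ {U ∈ τ : U ⊆ A}. Opens contained in A: ∅.
Taking the union of these: int(A) = ∅.
cl(A) = ⋂ {C closed : A ⊆ C}. Closed sets containing A: {x46, x47, x48, x49, x50}.
Intersecting these: cl(A) = {x46, x47, x48, x49, x50}.
∂A = cl(A) ∖ int(A) = {x46, x47, x48, x49, x50} ∖ ∅ = {x46, x47, x48, x49, x50}.


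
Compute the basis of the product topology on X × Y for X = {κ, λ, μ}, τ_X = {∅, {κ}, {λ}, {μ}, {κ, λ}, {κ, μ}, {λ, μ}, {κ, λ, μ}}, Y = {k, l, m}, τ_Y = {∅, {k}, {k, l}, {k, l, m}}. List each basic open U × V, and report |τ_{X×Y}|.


Basis B = {∅ × ∅, {κ} × {k}, {λ} × {k}, {μ} × {k}, {κ} × {k, l}, {κ, λ} × {k}, {κ, μ} × {k}, {λ} × {k, l}, {λ, μ} × {k}, {μ} × {k, l}, {κ} × {k, l, m}, {κ, λ, μ} × {k}, {λ} × {k, l, m}, {μ} × {k, l, m}, {κ, λ} × {k, l}, {κ, μ} × {k, l}, {λ, μ} × {k, l}, {κ, λ} × {k, l, m}, {κ, μ} × {k, l, m}, {κ, λ, μ} × {k, l}, {λ, μ} × {k, l, m}, {κ, λ, μ} × {k, l, m}}; |τ_{X×Y}| = 64.

Enumerate products U × V with U ∈ τ_X, V ∈ τ_Y (deduplicated):
  ∅ × ∅ = {} (∅)
  {κ} × {k} = {(κ,k)}
  {λ} × {k} = {(λ,k)}
  {μ} × {k} = {(μ,k)}
  {κ} × {k, l} = {(κ,k), (κ,l)}
  {κ, λ} × {k} = {(κ,k), (λ,k)}
  {κ, μ} × {k} = {(κ,k), (μ,k)}
  {λ} × {k, l} = {(λ,k), (λ,l)}
  {λ, μ} × {k} = {(λ,k), (μ,k)}
  {μ} × {k, l} = {(μ,k), (μ,l)}
  {κ} × {k, l, m} = {(κ,k), (κ,l), (κ,m)}
  {κ, λ, μ} × {k} = {(κ,k), (λ,k), (μ,k)}
  {λ} × {k, l, m} = {(λ,k), (λ,l), (λ,m)}
  {μ} × {k, l, m} = {(μ,k), (μ,l), (μ,m)}
  {κ, λ} × {k, l} = {(κ,k), (κ,l), (λ,k), (λ,l)}
  {κ, μ} × {k, l} = {(κ,k), (κ,l), (μ,k), (μ,l)}
  {λ, μ} × {k, l} = {(λ,k), (λ,l), (μ,k), (μ,l)}
  {κ, λ} × {k, l, m} = {(κ,k), (κ,l), (κ,m), (λ,k), (λ,l), (λ,m)}
  {κ, μ} × {k, l, m} = {(κ,k), (κ,l), (κ,m), (μ,k), (μ,l), (μ,m)}
  {κ, λ, μ} × {k, l} = {(κ,k), (κ,l), (λ,k), (λ,l), (μ,k), (μ,l)}
  {λ, μ} × {k, l, m} = {(λ,k), (λ,l), (λ,m), (μ,k), (μ,l), (μ,m)}
  {κ, λ, μ} × {k, l, m} = {(κ,k), (κ,l), (κ,m), (λ,k), (λ,l), (λ,m), (μ,k), (μ,l), (μ,m)}
These 22 distinct sets form the basis B.
Close under arbitrary unions to get τ_{X×Y}; counting gives |τ_{X×Y}| = 64.


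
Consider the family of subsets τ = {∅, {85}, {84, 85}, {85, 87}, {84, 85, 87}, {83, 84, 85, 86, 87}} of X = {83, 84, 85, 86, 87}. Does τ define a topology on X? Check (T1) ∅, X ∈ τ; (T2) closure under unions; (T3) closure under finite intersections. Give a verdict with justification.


τ IS a topology on X.

Axiom (T1): ∅ ∈ τ? Yes; X ∈ τ? Yes.
Axiom (T2/T3): check pairwise unions and intersections of members of τ.
All pairwise intersections and unions checked — each lies in τ. Therefore τ satisfies (T1), (T2), (T3): it IS a topology on X.


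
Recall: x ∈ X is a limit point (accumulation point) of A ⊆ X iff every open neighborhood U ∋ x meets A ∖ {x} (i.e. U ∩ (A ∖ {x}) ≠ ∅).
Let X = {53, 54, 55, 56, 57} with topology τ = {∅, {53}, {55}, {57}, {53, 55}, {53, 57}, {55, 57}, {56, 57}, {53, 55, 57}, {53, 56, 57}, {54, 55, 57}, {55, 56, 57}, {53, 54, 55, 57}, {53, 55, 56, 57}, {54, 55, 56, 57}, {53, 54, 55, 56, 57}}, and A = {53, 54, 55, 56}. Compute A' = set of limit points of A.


A' = {54}

For each x ∈ X, list the open sets U ∈ τ with x ∈ U, then check whether U ∩ (A ∖ {x}) ≠ ∅ for every such U.
  x = 53: open {53} ∋ x has {53} ∩ (A ∖ {53}) = ∅, so x is NOT a limit point.
  x = 54: opens ∋ x are {54, 55, 57}, {53, 54, 55, 57}, {54, 55, 56, 57}, {53, 54, 55, 56, 57}; each meets A ∖ {54}, so x IS a limit point.
  x = 55: open {55} ∋ x has {55} ∩ (A ∖ {55}) = ∅, so x is NOT a limit point.
  x = 56: open {56, 57} ∋ x has {56, 57} ∩ (A ∖ {56}) = ∅, so x is NOT a limit point.
  x = 57: open {57} ∋ x has {57} ∩ (A ∖ {57}) = ∅, so x is NOT a limit point.
Collecting: A' = {54}.


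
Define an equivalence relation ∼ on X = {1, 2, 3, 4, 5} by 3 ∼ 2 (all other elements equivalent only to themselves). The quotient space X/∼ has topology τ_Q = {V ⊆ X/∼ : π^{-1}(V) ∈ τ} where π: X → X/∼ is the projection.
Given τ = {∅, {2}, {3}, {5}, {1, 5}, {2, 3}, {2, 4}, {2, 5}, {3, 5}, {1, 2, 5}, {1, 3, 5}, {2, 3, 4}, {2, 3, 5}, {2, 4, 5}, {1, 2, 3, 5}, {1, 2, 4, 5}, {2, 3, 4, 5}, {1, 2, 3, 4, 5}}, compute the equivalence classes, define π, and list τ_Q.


X/∼ = {[1], [2=3], [4], [5]}; |τ_Q| = 9.

Equivalence classes: [1], [2=3], [4], [5].
Quotient map π: X → X/∼ sends 1 ↦ [1], 2 ↦ [2=3], 3 ↦ [2=3], 4 ↦ [4], 5 ↦ [5].
For each subset V ⊆ X/∼, compute π^{-1}(V) ⊆ X and check whether π^{-1}(V) ∈ τ. V is open in τ_Q iff π^{-1}(V) ∈ τ.
  V = {}: π^{-1}(V) = ∅ ∈ τ ✓.
  V = {[1]}: π^{-1}(V) = {1} ∉ τ ✗.
  V = {[2=3]}: π^{-1}(V) = {2, 3} ∈ τ ✓.
  V = {[1], [2=3]}: π^{-1}(V) = {1, 2, 3} ∉ τ ✗.
  V = {[4]}: π^{-1}(V) = {4} ∉ τ ✗.
  V = {[1], [4]}: π^{-1}(V) = {1, 4} ∉ τ ✗.
  V = {[2=3], [4]}: π^{-1}(V) = {2, 3, 4} ∈ τ ✓.
  V = {[1], [2=3], [4]}: π^{-1}(V) = {1, 2, 3, 4} ∉ τ ✗.
  V = {[5]}: π^{-1}(V) = {5} ∈ τ ✓.
  V = {[1], [5]}: π^{-1}(V) = {1, 5} ∈ τ ✓.
  V = {[2=3], [5]}: π^{-1}(V) = {2, 3, 5} ∈ τ ✓.
  V = {[1], [2=3], [5]}: π^{-1}(V) = {1, 2, 3, 5} ∈ τ ✓.
  V = {[4], [5]}: π^{-1}(V) = {4, 5} ∉ τ ✗.
  V = {[1], [4], [5]}: π^{-1}(V) = {1, 4, 5} ∉ τ ✗.
  V = {[2=3], [4], [5]}: π^{-1}(V) = {2, 3, 4, 5} ∈ τ ✓.
  V = {[1], [2=3], [4], [5]}: π^{-1}(V) = {1, 2, 3, 4, 5} ∈ τ ✓.
Open sets in the quotient: τ_Q = {{}, {[2=3]}, {[2=3], [4]}, {[5]}, {[1], [5]}, {[2=3], [5]}, {[1], [2=3], [5]}, {[2=3], [4], [5]}, {[1], [2=3], [4], [5]}} (9 elements).


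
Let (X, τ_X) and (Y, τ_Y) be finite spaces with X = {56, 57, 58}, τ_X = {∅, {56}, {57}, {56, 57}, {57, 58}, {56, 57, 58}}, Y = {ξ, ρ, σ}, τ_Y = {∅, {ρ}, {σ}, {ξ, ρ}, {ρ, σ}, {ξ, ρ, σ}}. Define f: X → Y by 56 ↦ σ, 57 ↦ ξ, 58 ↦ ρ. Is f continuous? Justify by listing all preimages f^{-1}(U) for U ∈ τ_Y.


f is NOT continuous.

Compute f^{-1}(U) for each U ∈ τ_Y:
  U = ∅: f^{-1}(U) = ∅ ∈ τ_X ✓.
  U = {ρ}: f^{-1}(U) = {58} ∉ τ_X ✗.
  U = {σ}: f^{-1}(U) = {56} ∈ τ_X ✓.
  U = {ξ, ρ}: f^{-1}(U) = {57, 58} ∈ τ_X ✓.
  U = {ρ, σ}: f^{-1}(U) = {56, 58} ∉ τ_X ✗.
  U = {ξ, ρ, σ}: f^{-1}(U) = {56, 57, 58} ∈ τ_X ✓.
Found U = {ρ} with f^{-1}(U) = {58} not in τ_X. Therefore f is NOT continuous.


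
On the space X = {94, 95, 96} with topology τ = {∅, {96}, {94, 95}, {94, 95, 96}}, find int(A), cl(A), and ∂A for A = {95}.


int(A) = ∅, cl(A) = {94, 95}, ∂A = {94, 95}.

Closed sets in (X, τ) are complements of opens:
  closed(X, τ) = {∅, {96}, {94, 95}, {94, 95, 96}}.
int(A) = ⋃ {U ∈ τ : U ⊆ A}. Opens contained in A: ∅.
Taking the union of these: int(A) = ∅.
cl(A) = ⋂ {C closed : A ⊆ C}. Closed sets containing A: {94, 95}, {94, 95, 96}.
Intersecting these: cl(A) = {94, 95}.
∂A = cl(A) ∖ int(A) = {94, 95} ∖ ∅ = {94, 95}.


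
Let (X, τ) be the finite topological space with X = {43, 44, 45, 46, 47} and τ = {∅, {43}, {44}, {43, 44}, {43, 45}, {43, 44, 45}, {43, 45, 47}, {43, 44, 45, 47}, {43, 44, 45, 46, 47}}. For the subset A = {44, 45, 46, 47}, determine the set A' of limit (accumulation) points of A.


A' = {46, 47}

For each x ∈ X, list the open sets U ∈ τ with x ∈ U, then check whether U ∩ (A ∖ {x}) ≠ ∅ for every such U.
  x = 43: open {43} ∋ x has {43} ∩ (A ∖ {43}) = ∅, so x is NOT a limit point.
  x = 44: open {44} ∋ x has {44} ∩ (A ∖ {44}) = ∅, so x is NOT a limit point.
  x = 45: open {43, 45} ∋ x has {43, 45} ∩ (A ∖ {45}) = ∅, so x is NOT a limit point.
  x = 46: opens ∋ x are {43, 44, 45, 46, 47}; each meets A ∖ {46}, so x IS a limit point.
  x = 47: opens ∋ x are {43, 45, 47}, {43, 44, 45, 47}, {43, 44, 45, 46, 47}; each meets A ∖ {47}, so x IS a limit point.
Collecting: A' = {46, 47}.


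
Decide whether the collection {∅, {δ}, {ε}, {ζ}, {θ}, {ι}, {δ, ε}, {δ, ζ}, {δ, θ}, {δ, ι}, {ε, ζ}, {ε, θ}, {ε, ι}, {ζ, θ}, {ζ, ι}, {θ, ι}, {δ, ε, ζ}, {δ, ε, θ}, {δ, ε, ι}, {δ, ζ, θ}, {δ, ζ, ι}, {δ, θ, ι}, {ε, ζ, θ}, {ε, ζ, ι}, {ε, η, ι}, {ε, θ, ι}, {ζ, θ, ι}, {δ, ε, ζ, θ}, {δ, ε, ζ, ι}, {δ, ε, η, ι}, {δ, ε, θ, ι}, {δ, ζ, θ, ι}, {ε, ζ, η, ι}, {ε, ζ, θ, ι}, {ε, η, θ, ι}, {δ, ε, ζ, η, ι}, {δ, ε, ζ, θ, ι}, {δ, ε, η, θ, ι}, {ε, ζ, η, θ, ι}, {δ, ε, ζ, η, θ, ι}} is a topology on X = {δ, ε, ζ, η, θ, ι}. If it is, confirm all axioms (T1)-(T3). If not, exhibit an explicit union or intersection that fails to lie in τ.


τ IS a topology on X.

Axiom (T1): ∅ ∈ τ? Yes; X ∈ τ? Yes.
Axiom (T2/T3): check pairwise unions and intersections of members of τ.
All pairwise intersections and unions checked — each lies in τ. Therefore τ satisfies (T1), (T2), (T3): it IS a topology on X.


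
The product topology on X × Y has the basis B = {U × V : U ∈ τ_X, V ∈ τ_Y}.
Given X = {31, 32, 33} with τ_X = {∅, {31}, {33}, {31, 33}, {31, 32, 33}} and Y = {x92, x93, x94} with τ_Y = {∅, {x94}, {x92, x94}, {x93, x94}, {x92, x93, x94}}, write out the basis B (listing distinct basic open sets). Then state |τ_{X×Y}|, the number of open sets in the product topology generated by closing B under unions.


Basis B = {∅ × ∅, {31} × {x94}, {33} × {x94}, {31} × {x92, x94}, {31} × {x93, x94}, {31, 33} × {x94}, {33} × {x92, x94}, {33} × {x93, x94}, {31} × {x92, x93, x94}, {31, 32, 33} × {x94}, {33} × {x92, x93, x94}, {31, 33} × {x92, x94}, {31, 33} × {x93, x94}, {31, 33} × {x92, x93, x94}, {31, 32, 33} × {x92, x94}, {31, 32, 33} × {x93, x94}, {31, 32, 33} × {x92, x93, x94}}; |τ_{X×Y}| = 50.

Enumerate products U × V with U ∈ τ_X, V ∈ τ_Y (deduplicated):
  ∅ × ∅ = {} (∅)
  {31} × {x94} = {(31,x94)}
  {33} × {x94} = {(33,x94)}
  {31} × {x92, x94} = {(31,x92), (31,x94)}
  {31} × {x93, x94} = {(31,x93), (31,x94)}
  {31, 33} × {x94} = {(31,x94), (33,x94)}
  {33} × {x92, x94} = {(33,x92), (33,x94)}
  {33} × {x93, x94} = {(33,x93), (33,x94)}
  {31} × {x92, x93, x94} = {(31,x92), (31,x93), (31,x94)}
  {31, 32, 33} × {x94} = {(31,x94), (32,x94), (33,x94)}
  {33} × {x92, x93, x94} = {(33,x92), (33,x93), (33,x94)}
  {31, 33} × {x92, x94} = {(31,x92), (31,x94), (33,x92), (33,x94)}
  {31, 33} × {x93, x94} = {(31,x93), (31,x94), (33,x93), (33,x94)}
  {31, 33} × {x92, x93, x94} = {(31,x92), (31,x93), (31,x94), (33,x92), (33,x93), (33,x94)}
  {31, 32, 33} × {x92, x94} = {(31,x92), (31,x94), (32,x92), (32,x94), (33,x92), (33,x94)}
  {31, 32, 33} × {x93, x94} = {(31,x93), (31,x94), (32,x93), (32,x94), (33,x93), (33,x94)}
  {31, 32, 33} × {x92, x93, x94} = {(31,x92), (31,x93), (31,x94), (32,x92), (32,x93), (32,x94), (33,x92), (33,x93), (33,x94)}
These 17 distinct sets form the basis B.
Close under arbitrary unions to get τ_{X×Y}; counting gives |τ_{X×Y}| = 50.


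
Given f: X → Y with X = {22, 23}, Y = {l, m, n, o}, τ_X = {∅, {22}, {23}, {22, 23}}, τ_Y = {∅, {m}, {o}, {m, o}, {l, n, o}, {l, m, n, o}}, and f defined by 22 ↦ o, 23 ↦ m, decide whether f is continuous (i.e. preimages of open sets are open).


f IS continuous.

Compute f^{-1}(U) for each U ∈ τ_Y:
  U = ∅: f^{-1}(U) = ∅ ∈ τ_X ✓.
  U = {m}: f^{-1}(U) = {23} ∈ τ_X ✓.
  U = {o}: f^{-1}(U) = {22} ∈ τ_X ✓.
  U = {m, o}: f^{-1}(U) = {22, 23} ∈ τ_X ✓.
  U = {l, n, o}: f^{-1}(U) = {22} ∈ τ_X ✓.
  U = {l, m, n, o}: f^{-1}(U) = {22, 23} ∈ τ_X ✓.
Every preimage lies in τ_X, so f IS continuous.


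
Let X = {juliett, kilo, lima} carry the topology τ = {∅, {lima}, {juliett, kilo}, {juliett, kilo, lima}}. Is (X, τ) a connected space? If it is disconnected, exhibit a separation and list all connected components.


(X, τ) is disconnected; components = [{lima}, {juliett, kilo}].

Find clopen sets (U ∈ τ with X ∖ U ∈ τ):
  U = ∅, X ∖ U = {juliett, kilo, lima} — both open, so U is clopen.
  U = {lima}, X ∖ U = {juliett, kilo} — both open, so U is clopen.
  U = {juliett, kilo}, X ∖ U = {lima} — both open, so U is clopen.
  U = {juliett, kilo, lima}, X ∖ U = ∅ — both open, so U is clopen.
Nontrivial clopen(s) exist: e.g. {lima}. So (X, τ) is disconnected.
Compute connected components by grouping points that agree on all clopens:
  component: {lima}
  component: {juliett, kilo}


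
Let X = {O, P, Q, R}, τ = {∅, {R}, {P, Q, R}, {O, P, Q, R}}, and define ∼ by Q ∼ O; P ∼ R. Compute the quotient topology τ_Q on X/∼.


X/∼ = {[O=Q], [P=R]}; |τ_Q| = 2.

Equivalence classes: [O=Q], [P=R].
Quotient map π: X → X/∼ sends O ↦ [O=Q], P ↦ [P=R], Q ↦ [O=Q], R ↦ [P=R].
For each subset V ⊆ X/∼, compute π^{-1}(V) ⊆ X and check whether π^{-1}(V) ∈ τ. V is open in τ_Q iff π^{-1}(V) ∈ τ.
  V = {}: π^{-1}(V) = ∅ ∈ τ ✓.
  V = {[O=Q]}: π^{-1}(V) = {O, Q} ∉ τ ✗.
  V = {[P=R]}: π^{-1}(V) = {P, R} ∉ τ ✗.
  V = {[O=Q], [P=R]}: π^{-1}(V) = {O, P, Q, R} ∈ τ ✓.
Open sets in the quotient: τ_Q = {{}, {[O=Q], [P=R]}} (2 elements).


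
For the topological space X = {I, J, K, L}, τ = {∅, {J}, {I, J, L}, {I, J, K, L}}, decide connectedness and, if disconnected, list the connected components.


(X, τ) is connected.

Find clopen sets (U ∈ τ with X ∖ U ∈ τ):
  U = ∅, X ∖ U = {I, J, K, L} — both open, so U is clopen.
  U = {I, J, K, L}, X ∖ U = ∅ — both open, so U is clopen.
Only trivial clopens (∅ and X) exist, so (X, τ) is connected.
Compute connected components by grouping points that agree on all clopens:
  component: {I, J, K, L}


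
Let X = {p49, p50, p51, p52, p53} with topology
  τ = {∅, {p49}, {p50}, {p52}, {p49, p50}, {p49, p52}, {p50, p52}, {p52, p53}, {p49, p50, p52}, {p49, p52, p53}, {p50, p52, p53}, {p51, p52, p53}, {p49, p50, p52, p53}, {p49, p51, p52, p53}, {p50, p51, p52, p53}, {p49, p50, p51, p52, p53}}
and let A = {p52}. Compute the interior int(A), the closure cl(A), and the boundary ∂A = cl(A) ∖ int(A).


int(A) = {p52}, cl(A) = {p51, p52, p53}, ∂A = {p51, p53}.

Closed sets in (X, τ) are complements of opens:
  closed(X, τ) = {∅, {p49}, {p50}, {p51}, {p49, p50}, {p49, p51}, {p50, p51}, {p51, p53}, {p49, p50, p51}, {p49, p51, p53}, {p50, p51, p53}, {p51, p52, p53}, {p49, p50, p51, p53}, {p49, p51, p52, p53}, {p50, p51, p52, p53}, {p49, p50, p51, p52, p53}}.
int(A) = ⋃ {U ∈ τ : U ⊆ A}. Opens contained in A: ∅, {p52}.
Taking the union of these: int(A) = {p52}.
cl(A) = ⋂ {C closed : A ⊆ C}. Closed sets containing A: {p51, p52, p53}, {p49, p51, p52, p53}, {p50, p51, p52, p53}, {p49, p50, p51, p52, p53}.
Intersecting these: cl(A) = {p51, p52, p53}.
∂A = cl(A) ∖ int(A) = {p51, p52, p53} ∖ {p52} = {p51, p53}.


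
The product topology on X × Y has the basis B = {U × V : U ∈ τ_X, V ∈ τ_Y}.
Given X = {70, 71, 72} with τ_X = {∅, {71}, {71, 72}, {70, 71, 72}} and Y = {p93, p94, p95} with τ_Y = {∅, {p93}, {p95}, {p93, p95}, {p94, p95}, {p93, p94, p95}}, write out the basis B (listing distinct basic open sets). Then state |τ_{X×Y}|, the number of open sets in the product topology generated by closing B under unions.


Basis B = {∅ × ∅, {71} × {p93}, {71} × {p95}, {71} × {p93, p95}, {71, 72} × {p93}, {71} × {p94, p95}, {71, 72} × {p95}, {70, 71, 72} × {p93}, {70, 71, 72} × {p95}, {71} × {p93, p94, p95}, {71, 72} × {p93, p95}, {71, 72} × {p94, p95}, {70, 71, 72} × {p93, p95}, {70, 71, 72} × {p94, p95}, {71, 72} × {p93, p94, p95}, {70, 71, 72} × {p93, p94, p95}}; |τ_{X×Y}| = 40.

Enumerate products U × V with U ∈ τ_X, V ∈ τ_Y (deduplicated):
  ∅ × ∅ = {} (∅)
  {71} × {p93} = {(71,p93)}
  {71} × {p95} = {(71,p95)}
  {71} × {p93, p95} = {(71,p93), (71,p95)}
  {71, 72} × {p93} = {(71,p93), (72,p93)}
  {71} × {p94, p95} = {(71,p94), (71,p95)}
  {71, 72} × {p95} = {(71,p95), (72,p95)}
  {70, 71, 72} × {p93} = {(70,p93), (71,p93), (72,p93)}
  {70, 71, 72} × {p95} = {(70,p95), (71,p95), (72,p95)}
  {71} × {p93, p94, p95} = {(71,p93), (71,p94), (71,p95)}
  {71, 72} × {p93, p95} = {(71,p93), (71,p95), (72,p93), (72,p95)}
  {71, 72} × {p94, p95} = {(71,p94), (71,p95), (72,p94), (72,p95)}
  {70, 71, 72} × {p93, p95} = {(70,p93), (70,p95), (71,p93), (71,p95), (72,p93), (72,p95)}
  {70, 71, 72} × {p94, p95} = {(70,p94), (70,p95), (71,p94), (71,p95), (72,p94), (72,p95)}
  {71, 72} × {p93, p94, p95} = {(71,p93), (71,p94), (71,p95), (72,p93), (72,p94), (72,p95)}
  {70, 71, 72} × {p93, p94, p95} = {(70,p93), (70,p94), (70,p95), (71,p93), (71,p94), (71,p95), (72,p93), (72,p94), (72,p95)}
These 16 distinct sets form the basis B.
Close under arbitrary unions to get τ_{X×Y}; counting gives |τ_{X×Y}| = 40.


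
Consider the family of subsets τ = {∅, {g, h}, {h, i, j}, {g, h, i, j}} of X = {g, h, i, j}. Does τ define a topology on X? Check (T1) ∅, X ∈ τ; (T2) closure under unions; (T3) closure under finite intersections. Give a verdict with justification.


τ is NOT a topology on X.

Axiom (T1): ∅ ∈ τ? Yes; X ∈ τ? Yes.
Axiom (T2/T3): check pairwise unions and intersections of members of τ.
Counterexample for (T3): {g, h} ∩ {h, i, j} = {h} ∉ τ. Therefore τ is NOT a topology.


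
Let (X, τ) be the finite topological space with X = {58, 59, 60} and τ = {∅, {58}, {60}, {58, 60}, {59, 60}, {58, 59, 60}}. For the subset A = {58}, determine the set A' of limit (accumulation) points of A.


A' = ∅

For each x ∈ X, list the open sets U ∈ τ with x ∈ U, then check whether U ∩ (A ∖ {x}) ≠ ∅ for every such U.
  x = 58: open {58} ∋ x has {58} ∩ (A ∖ {58}) = ∅, so x is NOT a limit point.
  x = 59: open {59, 60} ∋ x has {59, 60} ∩ (A ∖ {59}) = ∅, so x is NOT a limit point.
  x = 60: open {60} ∋ x has {60} ∩ (A ∖ {60}) = ∅, so x is NOT a limit point.
Collecting: A' = ∅.


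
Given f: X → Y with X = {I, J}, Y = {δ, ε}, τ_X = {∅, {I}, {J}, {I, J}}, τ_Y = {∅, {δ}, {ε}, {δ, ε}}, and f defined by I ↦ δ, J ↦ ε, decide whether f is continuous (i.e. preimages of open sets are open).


f IS continuous.

Compute f^{-1}(U) for each U ∈ τ_Y:
  U = ∅: f^{-1}(U) = ∅ ∈ τ_X ✓.
  U = {δ}: f^{-1}(U) = {I} ∈ τ_X ✓.
  U = {ε}: f^{-1}(U) = {J} ∈ τ_X ✓.
  U = {δ, ε}: f^{-1}(U) = {I, J} ∈ τ_X ✓.
Every preimage lies in τ_X, so f IS continuous.


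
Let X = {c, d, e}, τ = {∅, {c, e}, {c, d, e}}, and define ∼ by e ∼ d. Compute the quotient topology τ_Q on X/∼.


X/∼ = {[c], [d=e]}; |τ_Q| = 2.

Equivalence classes: [c], [d=e].
Quotient map π: X → X/∼ sends c ↦ [c], d ↦ [d=e], e ↦ [d=e].
For each subset V ⊆ X/∼, compute π^{-1}(V) ⊆ X and check whether π^{-1}(V) ∈ τ. V is open in τ_Q iff π^{-1}(V) ∈ τ.
  V = {}: π^{-1}(V) = ∅ ∈ τ ✓.
  V = {[c]}: π^{-1}(V) = {c} ∉ τ ✗.
  V = {[d=e]}: π^{-1}(V) = {d, e} ∉ τ ✗.
  V = {[c], [d=e]}: π^{-1}(V) = {c, d, e} ∈ τ ✓.
Open sets in the quotient: τ_Q = {{}, {[c], [d=e]}} (2 elements).


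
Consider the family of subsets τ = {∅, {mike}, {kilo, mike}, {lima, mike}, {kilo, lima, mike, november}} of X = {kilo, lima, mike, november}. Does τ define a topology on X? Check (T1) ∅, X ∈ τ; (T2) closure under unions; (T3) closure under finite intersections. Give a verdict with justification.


τ is NOT a topology on X.

Axiom (T1): ∅ ∈ τ? Yes; X ∈ τ? Yes.
Axiom (T2/T3): check pairwise unions and intersections of members of τ.
Counterexample for (T2): {kilo, mike} ∪ {lima, mike} = {kilo, lima, mike} ∉ τ. Therefore τ is NOT a topology.


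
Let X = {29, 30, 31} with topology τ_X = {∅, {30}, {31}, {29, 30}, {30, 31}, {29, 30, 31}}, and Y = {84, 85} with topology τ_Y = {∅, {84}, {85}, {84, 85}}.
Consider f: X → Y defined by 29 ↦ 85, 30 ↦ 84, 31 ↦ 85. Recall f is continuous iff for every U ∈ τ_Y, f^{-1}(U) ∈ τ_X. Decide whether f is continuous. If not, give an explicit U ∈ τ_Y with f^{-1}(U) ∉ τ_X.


f is NOT continuous.

Compute f^{-1}(U) for each U ∈ τ_Y:
  U = ∅: f^{-1}(U) = ∅ ∈ τ_X ✓.
  U = {84}: f^{-1}(U) = {30} ∈ τ_X ✓.
  U = {85}: f^{-1}(U) = {29, 31} ∉ τ_X ✗.
  U = {84, 85}: f^{-1}(U) = {29, 30, 31} ∈ τ_X ✓.
Found U = {85} with f^{-1}(U) = {29, 31} not in τ_X. Therefore f is NOT continuous.


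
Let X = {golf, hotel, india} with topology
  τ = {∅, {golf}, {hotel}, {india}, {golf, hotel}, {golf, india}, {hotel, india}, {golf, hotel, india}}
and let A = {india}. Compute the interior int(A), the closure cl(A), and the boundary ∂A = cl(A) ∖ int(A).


int(A) = {india}, cl(A) = {india}, ∂A = ∅.

Closed sets in (X, τ) are complements of opens:
  closed(X, τ) = {∅, {golf}, {hotel}, {india}, {golf, hotel}, {golf, india}, {hotel, india}, {golf, hotel, india}}.
int(A) = ⋃ {U ∈ τ : U ⊆ A}. Opens contained in A: ∅, {india}.
Taking the union of these: int(A) = {india}.
cl(A) = ⋂ {C closed : A ⊆ C}. Closed sets containing A: {india}, {golf, india}, {hotel, india}, {golf, hotel, india}.
Intersecting these: cl(A) = {india}.
∂A = cl(A) ∖ int(A) = {india} ∖ {india} = ∅.


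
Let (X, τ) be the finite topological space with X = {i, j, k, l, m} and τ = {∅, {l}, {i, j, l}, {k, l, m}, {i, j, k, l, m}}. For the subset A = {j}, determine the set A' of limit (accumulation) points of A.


A' = {i}

For each x ∈ X, list the open sets U ∈ τ with x ∈ U, then check whether U ∩ (A ∖ {x}) ≠ ∅ for every such U.
  x = i: opens ∋ x are {i, j, l}, {i, j, k, l, m}; each meets A ∖ {i}, so x IS a limit point.
  x = j: open {i, j, l} ∋ x has {i, j, l} ∩ (A ∖ {j}) = ∅, so x is NOT a limit point.
  x = k: open {k, l, m} ∋ x has {k, l, m} ∩ (A ∖ {k}) = ∅, so x is NOT a limit point.
  x = l: open {l} ∋ x has {l} ∩ (A ∖ {l}) = ∅, so x is NOT a limit point.
  x = m: open {k, l, m} ∋ x has {k, l, m} ∩ (A ∖ {m}) = ∅, so x is NOT a limit point.
Collecting: A' = {i}.


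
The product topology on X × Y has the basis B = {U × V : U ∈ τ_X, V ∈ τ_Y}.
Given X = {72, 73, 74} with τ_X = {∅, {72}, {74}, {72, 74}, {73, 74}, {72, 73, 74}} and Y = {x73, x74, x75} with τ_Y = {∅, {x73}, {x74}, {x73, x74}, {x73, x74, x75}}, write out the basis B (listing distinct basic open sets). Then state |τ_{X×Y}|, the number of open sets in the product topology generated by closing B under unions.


Basis B = {∅ × ∅, {72} × {x73}, {72} × {x74}, {74} × {x73}, {74} × {x74}, {72} × {x73, x74}, {72, 74} × {x73}, {72, 74} × {x74}, {73, 74} × {x73}, {73, 74} × {x74}, {74} × {x73, x74}, {72} × {x73, x74, x75}, {72, 73, 74} × {x73}, {72, 73, 74} × {x74}, {74} × {x73, x74, x75}, {72, 74} × {x73, x74}, {73, 74} × {x73, x74}, {72, 74} × {x73, x74, x75}, {72, 73, 74} × {x73, x74}, {73, 74} × {x73, x74, x75}, {72, 73, 74} × {x73, x74, x75}}; |τ_{X×Y}| = 70.

Enumerate products U × V with U ∈ τ_X, V ∈ τ_Y (deduplicated):
  ∅ × ∅ = {} (∅)
  {72} × {x73} = {(72,x73)}
  {72} × {x74} = {(72,x74)}
  {74} × {x73} = {(74,x73)}
  {74} × {x74} = {(74,x74)}
  {72} × {x73, x74} = {(72,x73), (72,x74)}
  {72, 74} × {x73} = {(72,x73), (74,x73)}
  {72, 74} × {x74} = {(72,x74), (74,x74)}
  {73, 74} × {x73} = {(73,x73), (74,x73)}
  {73, 74} × {x74} = {(73,x74), (74,x74)}
  {74} × {x73, x74} = {(74,x73), (74,x74)}
  {72} × {x73, x74, x75} = {(72,x73), (72,x74), (72,x75)}
  {72, 73, 74} × {x73} = {(72,x73), (73,x73), (74,x73)}
  {72, 73, 74} × {x74} = {(72,x74), (73,x74), (74,x74)}
  {74} × {x73, x74, x75} = {(74,x73), (74,x74), (74,x75)}
  {72, 74} × {x73, x74} = {(72,x73), (72,x74), (74,x73), (74,x74)}
  {73, 74} × {x73, x74} = {(73,x73), (73,x74), (74,x73), (74,x74)}
  {72, 74} × {x73, x74, x75} = {(72,x73), (72,x74), (72,x75), (74,x73), (74,x74), (74,x75)}
  {72, 73, 74} × {x73, x74} = {(72,x73), (72,x74), (73,x73), (73,x74), (74,x73), (74,x74)}
  {73, 74} × {x73, x74, x75} = {(73,x73), (73,x74), (73,x75), (74,x73), (74,x74), (74,x75)}
  {72, 73, 74} × {x73, x74, x75} = {(72,x73), (72,x74), (72,x75), (73,x73), (73,x74), (73,x75), (74,x73), (74,x74), (74,x75)}
These 21 distinct sets form the basis B.
Close under arbitrary unions to get τ_{X×Y}; counting gives |τ_{X×Y}| = 70.


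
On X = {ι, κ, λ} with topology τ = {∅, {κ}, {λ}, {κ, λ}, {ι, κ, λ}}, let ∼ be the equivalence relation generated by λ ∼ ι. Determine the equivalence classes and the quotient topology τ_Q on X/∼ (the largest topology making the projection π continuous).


X/∼ = {[ι=λ], [κ]}; |τ_Q| = 3.

Equivalence classes: [ι=λ], [κ].
Quotient map π: X → X/∼ sends ι ↦ [ι=λ], κ ↦ [κ], λ ↦ [ι=λ].
For each subset V ⊆ X/∼, compute π^{-1}(V) ⊆ X and check whether π^{-1}(V) ∈ τ. V is open in τ_Q iff π^{-1}(V) ∈ τ.
  V = {}: π^{-1}(V) = ∅ ∈ τ ✓.
  V = {[ι=λ]}: π^{-1}(V) = {ι, λ} ∉ τ ✗.
  V = {[κ]}: π^{-1}(V) = {κ} ∈ τ ✓.
  V = {[ι=λ], [κ]}: π^{-1}(V) = {ι, κ, λ} ∈ τ ✓.
Open sets in the quotient: τ_Q = {{}, {[κ]}, {[ι=λ], [κ]}} (3 elements).


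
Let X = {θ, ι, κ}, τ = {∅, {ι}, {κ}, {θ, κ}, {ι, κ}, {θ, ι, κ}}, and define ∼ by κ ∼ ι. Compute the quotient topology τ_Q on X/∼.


X/∼ = {[θ], [ι=κ]}; |τ_Q| = 3.

Equivalence classes: [θ], [ι=κ].
Quotient map π: X → X/∼ sends θ ↦ [θ], ι ↦ [ι=κ], κ ↦ [ι=κ].
For each subset V ⊆ X/∼, compute π^{-1}(V) ⊆ X and check whether π^{-1}(V) ∈ τ. V is open in τ_Q iff π^{-1}(V) ∈ τ.
  V = {}: π^{-1}(V) = ∅ ∈ τ ✓.
  V = {[θ]}: π^{-1}(V) = {θ} ∉ τ ✗.
  V = {[ι=κ]}: π^{-1}(V) = {ι, κ} ∈ τ ✓.
  V = {[θ], [ι=κ]}: π^{-1}(V) = {θ, ι, κ} ∈ τ ✓.
Open sets in the quotient: τ_Q = {{}, {[ι=κ]}, {[θ], [ι=κ]}} (3 elements).


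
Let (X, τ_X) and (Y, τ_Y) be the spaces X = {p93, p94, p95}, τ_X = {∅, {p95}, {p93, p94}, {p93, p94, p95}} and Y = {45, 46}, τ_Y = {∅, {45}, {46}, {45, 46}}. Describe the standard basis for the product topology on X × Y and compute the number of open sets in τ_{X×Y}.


Basis B = {∅ × ∅, {p95} × {45}, {p95} × {46}, {p93, p94} × {45}, {p93, p94} × {46}, {p95} × {45, 46}, {p93, p94, p95} × {45}, {p93, p94, p95} × {46}, {p93, p94} × {45, 46}, {p93, p94, p95} × {45, 46}}; |τ_{X×Y}| = 16.

Enumerate products U × V with U ∈ τ_X, V ∈ τ_Y (deduplicated):
  ∅ × ∅ = {} (∅)
  {p95} × {45} = {(p95,45)}
  {p95} × {46} = {(p95,46)}
  {p93, p94} × {45} = {(p93,45), (p94,45)}
  {p93, p94} × {46} = {(p93,46), (p94,46)}
  {p95} × {45, 46} = {(p95,45), (p95,46)}
  {p93, p94, p95} × {45} = {(p93,45), (p94,45), (p95,45)}
  {p93, p94, p95} × {46} = {(p93,46), (p94,46), (p95,46)}
  {p93, p94} × {45, 46} = {(p93,45), (p93,46), (p94,45), (p94,46)}
  {p93, p94, p95} × {45, 46} = {(p93,45), (p93,46), (p94,45), (p94,46), (p95,45), (p95,46)}
These 10 distinct sets form the basis B.
Close under arbitrary unions to get τ_{X×Y}; counting gives |τ_{X×Y}| = 16.


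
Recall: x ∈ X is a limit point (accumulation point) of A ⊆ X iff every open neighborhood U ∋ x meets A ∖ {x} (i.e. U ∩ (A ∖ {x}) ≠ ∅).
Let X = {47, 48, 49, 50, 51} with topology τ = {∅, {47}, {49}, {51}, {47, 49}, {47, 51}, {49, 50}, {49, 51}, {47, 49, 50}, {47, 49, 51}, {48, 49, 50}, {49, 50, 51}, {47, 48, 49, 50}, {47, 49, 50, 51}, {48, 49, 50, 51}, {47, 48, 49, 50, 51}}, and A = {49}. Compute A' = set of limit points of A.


A' = {48, 50}

For each x ∈ X, list the open sets U ∈ τ with x ∈ U, then check whether U ∩ (A ∖ {x}) ≠ ∅ for every such U.
  x = 47: open {47} ∋ x has {47} ∩ (A ∖ {47}) = ∅, so x is NOT a limit point.
  x = 48: opens ∋ x are {48, 49, 50}, {47, 48, 49, 50}, {48, 49, 50, 51}, {47, 48, 49, 50, 51}; each meets A ∖ {48}, so x IS a limit point.
  x = 49: open {49} ∋ x has {49} ∩ (A ∖ {49}) = ∅, so x is NOT a limit point.
  x = 50: opens ∋ x are {49, 50}, {47, 49, 50}, {48, 49, 50}, {49, 50, 51}, {47, 48, 49, 50}, {47, 49, 50, 51}, {48, 49, 50, 51}, {47, 48, 49, 50, 51}; each meets A ∖ {50}, so x IS a limit point.
  x = 51: open {51} ∋ x has {51} ∩ (A ∖ {51}) = ∅, so x is NOT a limit point.
Collecting: A' = {48, 50}.


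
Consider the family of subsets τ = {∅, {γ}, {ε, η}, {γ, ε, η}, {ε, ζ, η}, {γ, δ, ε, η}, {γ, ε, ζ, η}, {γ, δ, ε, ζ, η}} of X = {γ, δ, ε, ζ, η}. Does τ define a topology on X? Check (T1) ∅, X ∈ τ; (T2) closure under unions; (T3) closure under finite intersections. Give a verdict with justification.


τ IS a topology on X.

Axiom (T1): ∅ ∈ τ? Yes; X ∈ τ? Yes.
Axiom (T2/T3): check pairwise unions and intersections of members of τ.
All pairwise intersections and unions checked — each lies in τ. Therefore τ satisfies (T1), (T2), (T3): it IS a topology on X.


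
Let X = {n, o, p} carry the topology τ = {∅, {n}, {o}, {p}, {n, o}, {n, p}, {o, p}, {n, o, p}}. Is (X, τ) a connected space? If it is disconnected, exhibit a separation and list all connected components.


(X, τ) is disconnected; components = [{n}, {o}, {p}].

Find clopen sets (U ∈ τ with X ∖ U ∈ τ):
  U = ∅, X ∖ U = {n, o, p} — both open, so U is clopen.
  U = {n}, X ∖ U = {o, p} — both open, so U is clopen.
  U = {o}, X ∖ U = {n, p} — both open, so U is clopen.
  U = {p}, X ∖ U = {n, o} — both open, so U is clopen.
  U = {n, o}, X ∖ U = {p} — both open, so U is clopen.
  U = {n, p}, X ∖ U = {o} — both open, so U is clopen.
  U = {o, p}, X ∖ U = {n} — both open, so U is clopen.
  U = {n, o, p}, X ∖ U = ∅ — both open, so U is clopen.
Nontrivial clopen(s) exist: e.g. {n}. So (X, τ) is disconnected.
Compute connected components by grouping points that agree on all clopens:
  component: {n}
  component: {o}
  component: {p}
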